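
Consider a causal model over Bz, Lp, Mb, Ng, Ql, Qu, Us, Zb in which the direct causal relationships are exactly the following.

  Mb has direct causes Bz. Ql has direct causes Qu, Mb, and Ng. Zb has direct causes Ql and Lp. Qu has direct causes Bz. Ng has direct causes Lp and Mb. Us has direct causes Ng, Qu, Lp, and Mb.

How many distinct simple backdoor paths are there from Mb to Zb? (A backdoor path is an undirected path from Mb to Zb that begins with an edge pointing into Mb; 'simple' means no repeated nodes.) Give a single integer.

7

A backdoor path from Mb to Zb is any simple undirected path whose first edge points into Mb (i.e. leaves Mb via a parent).
Parents of Mb: {Bz}.
Enumerating:
  P1: Mb <- Bz -> Qu -> Us <- Lp -> Ng -> Ql -> Zb
  P2: Mb <- Bz -> Qu -> Us <- Lp -> Zb
  P3: Mb <- Bz -> Qu -> Us <- Ng <- Lp -> Zb
  P4: Mb <- Bz -> Qu -> Us <- Ng -> Ql -> Zb
  P5: Mb <- Bz -> Qu -> Ql <- Ng <- Lp -> Zb
  P6: Mb <- Bz -> Qu -> Ql <- Ng -> Us <- Lp -> Zb
  P7: Mb <- Bz -> Qu -> Ql -> Zb
That exhausts the simple backdoor paths. Count: 7.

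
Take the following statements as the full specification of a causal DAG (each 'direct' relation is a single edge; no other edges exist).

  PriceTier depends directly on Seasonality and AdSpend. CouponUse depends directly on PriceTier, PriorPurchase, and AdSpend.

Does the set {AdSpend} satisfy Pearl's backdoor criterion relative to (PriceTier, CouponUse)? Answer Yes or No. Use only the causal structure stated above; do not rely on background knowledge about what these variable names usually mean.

Backdoor paths from PriceTier to CouponUse (paths whose first edge points into PriceTier):
  P1: PriceTier <- AdSpend -> CouponUse
Condition 1 (no descendant of PriceTier in the set): holds — descendants of PriceTier are {CouponUse}; none are in {AdSpend}.
Condition 2 (every backdoor path blocked by {AdSpend}):
  P1: blocked at fork node AdSpend ∈ conditioning set.
{AdSpend} satisfies the backdoor criterion.

Yes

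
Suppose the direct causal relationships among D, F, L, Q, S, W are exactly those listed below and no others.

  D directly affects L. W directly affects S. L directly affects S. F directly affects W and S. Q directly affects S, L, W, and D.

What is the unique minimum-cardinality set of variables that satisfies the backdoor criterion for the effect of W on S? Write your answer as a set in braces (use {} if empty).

{F, Q}

Variables eligible for adjustment (non-descendants of W, excluding W and S): {D, F, L, Q}.
Backdoor paths from W to S:
  P1: W <- Q -> D -> L -> S
  P2: W <- Q -> L -> S
  P3: W <- Q -> S
  P4: W <- F -> S
The empty set is not sufficient: P1 (W <- Q -> D -> L -> S) has no collider blocking it and no conditioned non-collider, so it is open.
Try {F, Q}:
  P1: blocked at fork node Q ∈ conditioning set.
  P2: blocked at fork node Q ∈ conditioning set.
  P3: blocked at fork node Q ∈ conditioning set.
  P4: blocked at fork node F ∈ conditioning set.
{F, Q} contains no descendant of W and blocks every backdoor path.
Every element of {F, Q} is needed (dropping F leaves P4 open; dropping Q leaves P1 open), so no proper subset is valid.
Among all size-2 subsets of the eligible variables, only {F, Q} blocks every backdoor path, so it is the unique smallest valid adjustment set.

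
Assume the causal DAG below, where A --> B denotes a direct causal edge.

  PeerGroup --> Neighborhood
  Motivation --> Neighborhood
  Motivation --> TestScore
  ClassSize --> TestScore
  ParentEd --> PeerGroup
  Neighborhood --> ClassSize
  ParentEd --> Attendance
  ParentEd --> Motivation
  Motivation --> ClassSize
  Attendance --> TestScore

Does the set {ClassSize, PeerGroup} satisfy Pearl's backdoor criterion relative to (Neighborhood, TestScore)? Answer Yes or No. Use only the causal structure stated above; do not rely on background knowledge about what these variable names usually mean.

No

Backdoor paths from Neighborhood to TestScore (paths whose first edge points into Neighborhood):
  P1: Neighborhood <- PeerGroup <- ParentEd -> Motivation -> ClassSize -> TestScore
  P2: Neighborhood <- PeerGroup <- ParentEd -> Motivation -> TestScore
  P3: Neighborhood <- PeerGroup <- ParentEd -> Attendance -> TestScore
  P4: Neighborhood <- Motivation <- ParentEd -> Attendance -> TestScore
  P5: Neighborhood <- Motivation -> ClassSize -> TestScore
  P6: Neighborhood <- Motivation -> TestScore
Condition 1 (no descendant of Neighborhood in the set): FAILS — ClassSize is a descendant of Neighborhood.
Condition 2 (every backdoor path blocked by {ClassSize, PeerGroup}):
  P1: blocked at chain node PeerGroup ∈ conditioning set.
  P2: blocked at chain node PeerGroup ∈ conditioning set.
  P3: blocked at chain node PeerGroup ∈ conditioning set.
  P4: open — no interior node is in the conditioning set.
  P5: blocked at chain node ClassSize ∈ conditioning set.
  P6: open — no interior node is in the conditioning set.
{ClassSize, PeerGroup} does not satisfy the backdoor criterion.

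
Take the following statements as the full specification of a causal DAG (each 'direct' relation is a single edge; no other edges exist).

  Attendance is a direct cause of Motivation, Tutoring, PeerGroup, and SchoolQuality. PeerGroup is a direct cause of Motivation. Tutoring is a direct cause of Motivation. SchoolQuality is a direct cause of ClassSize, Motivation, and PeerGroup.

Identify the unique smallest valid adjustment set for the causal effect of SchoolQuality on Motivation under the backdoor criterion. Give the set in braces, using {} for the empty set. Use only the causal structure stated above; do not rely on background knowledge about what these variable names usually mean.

{Attendance}

Variables eligible for adjustment (non-descendants of SchoolQuality, excluding SchoolQuality and Motivation): {Attendance, Tutoring}.
Backdoor paths from SchoolQuality to Motivation:
  P1: SchoolQuality <- Attendance -> Tutoring -> Motivation
  P2: SchoolQuality <- Attendance -> PeerGroup -> Motivation
  P3: SchoolQuality <- Attendance -> Motivation
The empty set is not sufficient: P1 (SchoolQuality <- Attendance -> Tutoring -> Motivation) has no collider blocking it and no conditioned non-collider, so it is open.
Try {Attendance}:
  P1: blocked at fork node Attendance ∈ conditioning set.
  P2: blocked at fork node Attendance ∈ conditioning set.
  P3: blocked at fork node Attendance ∈ conditioning set.
{Attendance} contains no descendant of SchoolQuality and blocks every backdoor path.
No other singleton works — e.g. {Tutoring} leaves P2 open — so {Attendance} is the unique smallest valid adjustment set.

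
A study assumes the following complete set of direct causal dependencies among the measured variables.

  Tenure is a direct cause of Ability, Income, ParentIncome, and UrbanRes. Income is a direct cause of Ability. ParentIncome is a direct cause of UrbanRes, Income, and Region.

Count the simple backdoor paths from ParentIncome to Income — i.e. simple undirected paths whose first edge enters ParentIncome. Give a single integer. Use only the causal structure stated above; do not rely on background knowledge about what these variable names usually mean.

A backdoor path from ParentIncome to Income is any simple undirected path whose first edge points into ParentIncome (i.e. leaves ParentIncome via a parent).
Parents of ParentIncome: {Tenure}.
Enumerating:
  P1: ParentIncome <- Tenure -> Income
  P2: ParentIncome <- Tenure -> Ability <- Income
That exhausts the simple backdoor paths. Count: 2.

2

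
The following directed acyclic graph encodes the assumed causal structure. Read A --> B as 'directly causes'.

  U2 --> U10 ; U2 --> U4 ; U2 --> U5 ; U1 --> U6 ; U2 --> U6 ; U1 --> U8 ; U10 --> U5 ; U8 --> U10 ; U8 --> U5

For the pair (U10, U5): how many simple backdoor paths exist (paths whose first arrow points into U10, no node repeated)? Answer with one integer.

A backdoor path from U10 to U5 is any simple undirected path whose first edge points into U10 (i.e. leaves U10 via a parent).
Parents of U10: {U2, U8}.
Enumerating:
  P1: U10 <- U8 <- U1 -> U6 <- U2 -> U5
  P2: U10 <- U8 -> U5
  P3: U10 <- U2 -> U5
  P4: U10 <- U2 -> U6 <- U1 -> U8 -> U5
That exhausts the simple backdoor paths. Count: 4.

4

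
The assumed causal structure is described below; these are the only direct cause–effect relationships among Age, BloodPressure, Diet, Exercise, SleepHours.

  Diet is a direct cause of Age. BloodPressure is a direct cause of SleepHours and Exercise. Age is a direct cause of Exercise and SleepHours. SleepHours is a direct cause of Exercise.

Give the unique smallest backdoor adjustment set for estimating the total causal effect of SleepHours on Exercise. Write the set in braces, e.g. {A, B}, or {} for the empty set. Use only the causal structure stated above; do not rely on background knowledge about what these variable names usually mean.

{Age, BloodPressure}

Variables eligible for adjustment (non-descendants of SleepHours, excluding SleepHours and Exercise): {Age, BloodPressure, Diet}.
Backdoor paths from SleepHours to Exercise:
  P1: SleepHours <- Age -> Exercise
  P2: SleepHours <- BloodPressure -> Exercise
The empty set is not sufficient: P1 (SleepHours <- Age -> Exercise) has no collider blocking it and no conditioned non-collider, so it is open.
Try {Age, BloodPressure}:
  P1: blocked at fork node Age ∈ conditioning set.
  P2: blocked at fork node BloodPressure ∈ conditioning set.
{Age, BloodPressure} contains no descendant of SleepHours and blocks every backdoor path.
Every element of {Age, BloodPressure} is needed (dropping Age leaves P1 open; dropping BloodPressure leaves P2 open), so no proper subset is valid.
Among all size-2 subsets of the eligible variables, only {Age, BloodPressure} blocks every backdoor path, so it is the unique smallest valid adjustment set.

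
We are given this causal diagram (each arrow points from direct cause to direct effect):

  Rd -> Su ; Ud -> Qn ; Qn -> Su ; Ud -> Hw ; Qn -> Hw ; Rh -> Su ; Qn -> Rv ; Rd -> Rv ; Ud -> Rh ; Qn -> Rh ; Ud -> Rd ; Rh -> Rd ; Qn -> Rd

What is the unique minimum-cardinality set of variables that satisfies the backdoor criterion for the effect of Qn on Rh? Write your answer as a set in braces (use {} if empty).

Variables eligible for adjustment (non-descendants of Qn, excluding Qn and Rh): {Ud}.
Backdoor paths from Qn to Rh:
  P1: Qn <- Ud -> Rh
  P2: Qn <- Ud -> Rd <- Rh
  P3: Qn <- Ud -> Rd -> Su <- Rh
The empty set is not sufficient: P1 (Qn <- Ud -> Rh) has no collider blocking it and no conditioned non-collider, so it is open.
Try {Ud}:
  P1: blocked at fork node Ud ∈ conditioning set.
  P2: blocked at fork node Ud ∈ conditioning set.
  P3: blocked at fork node Ud ∈ conditioning set.
{Ud} contains no descendant of Qn and blocks every backdoor path.
{Ud} is the unique smallest valid adjustment set.

{Ud}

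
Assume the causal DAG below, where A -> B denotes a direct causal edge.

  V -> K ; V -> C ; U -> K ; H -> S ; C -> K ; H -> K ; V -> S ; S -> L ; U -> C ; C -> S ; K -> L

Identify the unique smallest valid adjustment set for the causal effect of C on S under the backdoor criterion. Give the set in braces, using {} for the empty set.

Variables eligible for adjustment (non-descendants of C, excluding C and S): {H, U, V}.
Backdoor paths from C to S:
  P1: C <- U -> K <- H -> S
  P2: C <- U -> K <- V -> S
  P3: C <- U -> K -> L <- S
  P4: C <- V -> S
  P5: C <- V -> K <- H -> S
  P6: C <- V -> K -> L <- S
The empty set is not sufficient: P4 (C <- V -> S) has no collider blocking it and no conditioned non-collider, so it is open.
Try {V}:
  P1: blocked at collider K (neither it nor any descendant is in the conditioning set).
  P2: blocked at collider K (neither it nor any descendant is in the conditioning set).
  P3: blocked at collider L (neither it nor any descendant is in the conditioning set).
  P4: blocked at fork node V ∈ conditioning set.
  P5: blocked at fork node V ∈ conditioning set.
  P6: blocked at fork node V ∈ conditioning set.
{V} contains no descendant of C and blocks every backdoor path.
No other singleton works — e.g. {H} leaves P4 open — so {V} is the unique smallest valid adjustment set.

{V}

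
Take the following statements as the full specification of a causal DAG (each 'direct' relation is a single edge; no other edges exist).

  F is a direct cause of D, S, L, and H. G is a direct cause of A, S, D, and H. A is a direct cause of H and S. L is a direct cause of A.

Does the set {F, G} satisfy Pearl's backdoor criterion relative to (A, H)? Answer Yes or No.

Yes

Backdoor paths from A to H (paths whose first edge points into A):
  P1: A <- L <- F -> S <- G -> H
  P2: A <- L <- F -> D <- G -> H
  P3: A <- L <- F -> H
  P4: A <- G -> S <- F -> H
  P5: A <- G -> D <- F -> H
  P6: A <- G -> H
Condition 1 (no descendant of A in the set): holds — descendants of A are {H, S}; none are in {F, G}.
Condition 2 (every backdoor path blocked by {F, G}):
  P1: blocked at fork node F ∈ conditioning set.
  P2: blocked at fork node F ∈ conditioning set.
  P3: blocked at fork node F ∈ conditioning set.
  P4: blocked at fork node G ∈ conditioning set.
  P5: blocked at fork node G ∈ conditioning set.
  P6: blocked at fork node G ∈ conditioning set.
{F, G} satisfies the backdoor criterion.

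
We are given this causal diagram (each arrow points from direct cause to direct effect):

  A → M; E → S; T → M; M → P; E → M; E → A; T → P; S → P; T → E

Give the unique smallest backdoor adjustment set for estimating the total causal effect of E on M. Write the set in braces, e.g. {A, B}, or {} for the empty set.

Variables eligible for adjustment (non-descendants of E, excluding E and M): {T}.
Backdoor paths from E to M:
  P1: E <- T -> M
  P2: E <- T -> P <- M
The empty set is not sufficient: P1 (E <- T -> M) has no collider blocking it and no conditioned non-collider, so it is open.
Try {T}:
  P1: blocked at fork node T ∈ conditioning set.
  P2: blocked at fork node T ∈ conditioning set.
{T} contains no descendant of E and blocks every backdoor path.
{T} is the unique smallest valid adjustment set.

{T}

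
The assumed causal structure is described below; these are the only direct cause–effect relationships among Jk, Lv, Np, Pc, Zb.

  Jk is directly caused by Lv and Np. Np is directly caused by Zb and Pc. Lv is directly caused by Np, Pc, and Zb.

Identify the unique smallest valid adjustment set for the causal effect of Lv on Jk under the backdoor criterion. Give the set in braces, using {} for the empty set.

{Np}

Variables eligible for adjustment (non-descendants of Lv, excluding Lv and Jk): {Np, Pc, Zb}.
Backdoor paths from Lv to Jk:
  P1: Lv <- Pc -> Np -> Jk
  P2: Lv <- Zb -> Np -> Jk
  P3: Lv <- Np -> Jk
The empty set is not sufficient: P1 (Lv <- Pc -> Np -> Jk) has no collider blocking it and no conditioned non-collider, so it is open.
Try {Np}:
  P1: blocked at chain node Np ∈ conditioning set.
  P2: blocked at chain node Np ∈ conditioning set.
  P3: blocked at fork node Np ∈ conditioning set.
{Np} contains no descendant of Lv and blocks every backdoor path.
No other singleton works — e.g. {Pc} leaves P2 open — so {Np} is the unique smallest valid adjustment set.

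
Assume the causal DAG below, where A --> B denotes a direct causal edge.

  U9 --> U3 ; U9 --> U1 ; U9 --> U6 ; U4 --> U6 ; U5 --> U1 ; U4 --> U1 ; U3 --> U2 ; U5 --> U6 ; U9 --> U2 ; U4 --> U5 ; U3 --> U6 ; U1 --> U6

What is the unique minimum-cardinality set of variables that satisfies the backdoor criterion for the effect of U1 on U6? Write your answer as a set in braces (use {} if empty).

{U4, U5, U9}

Variables eligible for adjustment (non-descendants of U1, excluding U1 and U6): {U2, U3, U4, U5, U9}.
Backdoor paths from U1 to U6:
  P1: U1 <- U4 -> U5 -> U6
  P2: U1 <- U4 -> U6
  P3: U1 <- U9 -> U3 -> U6
  P4: U1 <- U9 -> U2 <- U3 -> U6
  P5: U1 <- U9 -> U6
  P6: U1 <- U5 <- U4 -> U6
  P7: U1 <- U5 -> U6
The empty set is not sufficient: P1 (U1 <- U4 -> U5 -> U6) has no collider blocking it and no conditioned non-collider, so it is open.
Try {U4, U5, U9}:
  P1: blocked at fork node U4 ∈ conditioning set.
  P2: blocked at fork node U4 ∈ conditioning set.
  P3: blocked at fork node U9 ∈ conditioning set.
  P4: blocked at fork node U9 ∈ conditioning set.
  P5: blocked at fork node U9 ∈ conditioning set.
  P6: blocked at chain node U5 ∈ conditioning set.
  P7: blocked at fork node U5 ∈ conditioning set.
{U4, U5, U9} contains no descendant of U1 and blocks every backdoor path.
Every element of {U4, U5, U9} is needed (dropping U4 leaves P2 open; dropping U5 leaves P7 open; dropping U9 leaves P3 open), so no proper subset is valid.
Among all size-3 subsets of the eligible variables, only {U4, U5, U9} blocks every backdoor path, so it is the unique smallest valid adjustment set.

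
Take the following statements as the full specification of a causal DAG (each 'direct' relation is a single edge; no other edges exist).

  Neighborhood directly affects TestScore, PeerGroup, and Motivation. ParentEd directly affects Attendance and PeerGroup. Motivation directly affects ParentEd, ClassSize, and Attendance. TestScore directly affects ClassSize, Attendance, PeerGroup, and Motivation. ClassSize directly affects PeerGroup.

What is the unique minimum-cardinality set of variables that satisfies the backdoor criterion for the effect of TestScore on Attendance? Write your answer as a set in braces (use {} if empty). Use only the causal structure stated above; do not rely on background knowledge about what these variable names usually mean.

Variables eligible for adjustment (non-descendants of TestScore, excluding TestScore and Attendance): {Neighborhood}.
Backdoor paths from TestScore to Attendance:
  P1: TestScore <- Neighborhood -> Motivation -> ClassSize -> PeerGroup <- ParentEd -> Attendance
  P2: TestScore <- Neighborhood -> Motivation -> ParentEd -> Attendance
  P3: TestScore <- Neighborhood -> Motivation -> Attendance
  P4: TestScore <- Neighborhood -> PeerGroup <- ClassSize <- Motivation -> ParentEd -> Attendance
  P5: TestScore <- Neighborhood -> PeerGroup <- ClassSize <- Motivation -> Attendance
  P6: TestScore <- Neighborhood -> PeerGroup <- ParentEd <- Motivation -> Attendance
  P7: TestScore <- Neighborhood -> PeerGroup <- ParentEd -> Attendance
The empty set is not sufficient: P2 (TestScore <- Neighborhood -> Motivation -> ParentEd -> Attendance) has no collider blocking it and no conditioned non-collider, so it is open.
Try {Neighborhood}:
  P1: blocked at fork node Neighborhood ∈ conditioning set.
  P2: blocked at fork node Neighborhood ∈ conditioning set.
  P3: blocked at fork node Neighborhood ∈ conditioning set.
  P4: blocked at fork node Neighborhood ∈ conditioning set.
  P5: blocked at fork node Neighborhood ∈ conditioning set.
  P6: blocked at fork node Neighborhood ∈ conditioning set.
  P7: blocked at fork node Neighborhood ∈ conditioning set.
{Neighborhood} contains no descendant of TestScore and blocks every backdoor path.
{Neighborhood} is the unique smallest valid adjustment set.

{Neighborhood}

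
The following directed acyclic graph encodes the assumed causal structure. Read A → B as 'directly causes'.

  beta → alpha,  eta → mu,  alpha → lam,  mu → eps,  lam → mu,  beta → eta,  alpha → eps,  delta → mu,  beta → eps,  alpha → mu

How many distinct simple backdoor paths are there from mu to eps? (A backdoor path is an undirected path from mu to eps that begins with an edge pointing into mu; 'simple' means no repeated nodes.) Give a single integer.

A backdoor path from mu to eps is any simple undirected path whose first edge points into mu (i.e. leaves mu via a parent).
Parents of mu: {alpha, delta, eta, lam}.
Enumerating:
  P1: mu <- alpha <- beta -> eps
  P2: mu <- alpha -> eps
  P3: mu <- lam <- alpha <- beta -> eps
  P4: mu <- lam <- alpha -> eps
  P5: mu <- eta <- beta -> alpha -> eps
  P6: mu <- eta <- beta -> eps
That exhausts the simple backdoor paths. Count: 6.

6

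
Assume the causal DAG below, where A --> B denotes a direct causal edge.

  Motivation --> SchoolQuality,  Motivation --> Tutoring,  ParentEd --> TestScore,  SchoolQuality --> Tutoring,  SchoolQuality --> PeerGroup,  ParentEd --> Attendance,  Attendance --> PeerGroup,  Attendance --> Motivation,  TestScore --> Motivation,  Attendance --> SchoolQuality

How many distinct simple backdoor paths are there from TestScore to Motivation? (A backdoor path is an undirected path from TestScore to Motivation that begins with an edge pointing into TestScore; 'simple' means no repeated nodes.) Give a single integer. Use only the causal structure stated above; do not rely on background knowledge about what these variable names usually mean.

A backdoor path from TestScore to Motivation is any simple undirected path whose first edge points into TestScore (i.e. leaves TestScore via a parent).
Parents of TestScore: {ParentEd}.
Enumerating:
  P1: TestScore <- ParentEd -> Attendance -> Motivation
  P2: TestScore <- ParentEd -> Attendance -> SchoolQuality <- Motivation
  P3: TestScore <- ParentEd -> Attendance -> SchoolQuality -> Tutoring <- Motivation
  P4: TestScore <- ParentEd -> Attendance -> PeerGroup <- SchoolQuality <- Motivation
  P5: TestScore <- ParentEd -> Attendance -> PeerGroup <- SchoolQuality -> Tutoring <- Motivation
That exhausts the simple backdoor paths. Count: 5.

5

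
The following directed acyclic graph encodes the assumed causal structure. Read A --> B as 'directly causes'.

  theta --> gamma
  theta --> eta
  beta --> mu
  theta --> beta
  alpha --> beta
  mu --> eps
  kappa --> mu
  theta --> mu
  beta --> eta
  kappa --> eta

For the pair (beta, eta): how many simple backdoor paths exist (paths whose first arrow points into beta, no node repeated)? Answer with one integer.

A backdoor path from beta to eta is any simple undirected path whose first edge points into beta (i.e. leaves beta via a parent).
Parents of beta: {alpha, theta}.
Enumerating:
  P1: beta <- theta -> eta
  P2: beta <- theta -> mu <- kappa -> eta
That exhausts the simple backdoor paths. Count: 2.

2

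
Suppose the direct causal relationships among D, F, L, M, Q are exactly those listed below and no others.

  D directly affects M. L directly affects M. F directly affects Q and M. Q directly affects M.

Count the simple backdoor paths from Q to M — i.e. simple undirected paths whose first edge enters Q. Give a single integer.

A backdoor path from Q to M is any simple undirected path whose first edge points into Q (i.e. leaves Q via a parent).
Parents of Q: {F}.
Enumerating:
  P1: Q <- F -> M
That exhausts the simple backdoor paths. Count: 1.

1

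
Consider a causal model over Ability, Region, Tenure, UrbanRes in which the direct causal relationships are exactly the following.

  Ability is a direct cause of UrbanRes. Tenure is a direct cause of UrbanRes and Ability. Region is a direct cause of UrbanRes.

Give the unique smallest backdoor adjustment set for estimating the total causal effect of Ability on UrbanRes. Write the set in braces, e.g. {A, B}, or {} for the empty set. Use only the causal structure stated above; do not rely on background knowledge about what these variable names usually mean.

Variables eligible for adjustment (non-descendants of Ability, excluding Ability and UrbanRes): {Region, Tenure}.
Backdoor paths from Ability to UrbanRes:
  P1: Ability <- Tenure -> UrbanRes
The empty set is not sufficient: P1 (Ability <- Tenure -> UrbanRes) has no collider blocking it and no conditioned non-collider, so it is open.
Try {Tenure}:
  P1: blocked at fork node Tenure ∈ conditioning set.
{Tenure} contains no descendant of Ability and blocks every backdoor path.
No other singleton works — e.g. {Region} leaves P1 open — so {Tenure} is the unique smallest valid adjustment set.

{Tenure}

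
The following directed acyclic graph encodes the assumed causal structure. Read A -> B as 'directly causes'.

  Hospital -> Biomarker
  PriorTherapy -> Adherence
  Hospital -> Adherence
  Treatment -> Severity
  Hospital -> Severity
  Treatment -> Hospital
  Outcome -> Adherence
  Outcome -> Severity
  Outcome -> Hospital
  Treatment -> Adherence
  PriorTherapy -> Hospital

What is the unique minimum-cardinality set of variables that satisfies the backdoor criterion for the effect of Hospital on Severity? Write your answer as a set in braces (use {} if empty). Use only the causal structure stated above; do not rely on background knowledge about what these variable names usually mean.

{Outcome, Treatment}

Variables eligible for adjustment (non-descendants of Hospital, excluding Hospital and Severity): {Outcome, PriorTherapy, Treatment}.
Backdoor paths from Hospital to Severity:
  P1: Hospital <- Outcome -> Severity
  P2: Hospital <- Outcome -> Adherence <- Treatment -> Severity
  P3: Hospital <- Treatment -> Severity
  P4: Hospital <- Treatment -> Adherence <- Outcome -> Severity
  P5: Hospital <- PriorTherapy -> Adherence <- Outcome -> Severity
  P6: Hospital <- PriorTherapy -> Adherence <- Treatment -> Severity
The empty set is not sufficient: P1 (Hospital <- Outcome -> Severity) has no collider blocking it and no conditioned non-collider, so it is open.
Try {Outcome, Treatment}:
  P1: blocked at fork node Outcome ∈ conditioning set.
  P2: blocked at fork node Outcome ∈ conditioning set.
  P3: blocked at fork node Treatment ∈ conditioning set.
  P4: blocked at fork node Treatment ∈ conditioning set.
  P5: blocked at collider Adherence (neither it nor any descendant is in the conditioning set).
  P6: blocked at collider Adherence (neither it nor any descendant is in the conditioning set).
{Outcome, Treatment} contains no descendant of Hospital and blocks every backdoor path.
Every element of {Outcome, Treatment} is needed (dropping Outcome leaves P1 open; dropping Treatment leaves P3 open), so no proper subset is valid.
Among all size-2 subsets of the eligible variables, only {Outcome, Treatment} blocks every backdoor path, so it is the unique smallest valid adjustment set.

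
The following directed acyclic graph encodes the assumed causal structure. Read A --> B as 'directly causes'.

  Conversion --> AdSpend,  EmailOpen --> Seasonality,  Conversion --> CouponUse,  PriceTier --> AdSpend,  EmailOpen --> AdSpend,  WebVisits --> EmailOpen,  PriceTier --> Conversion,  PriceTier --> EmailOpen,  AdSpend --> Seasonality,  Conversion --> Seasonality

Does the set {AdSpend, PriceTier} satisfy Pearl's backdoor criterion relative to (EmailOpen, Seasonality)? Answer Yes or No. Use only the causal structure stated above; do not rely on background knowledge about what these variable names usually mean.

Backdoor paths from EmailOpen to Seasonality (paths whose first edge points into EmailOpen):
  P1: EmailOpen <- PriceTier -> Conversion -> AdSpend -> Seasonality
  P2: EmailOpen <- PriceTier -> Conversion -> Seasonality
  P3: EmailOpen <- PriceTier -> AdSpend <- Conversion -> Seasonality
  P4: EmailOpen <- PriceTier -> AdSpend -> Seasonality
Condition 1 (no descendant of EmailOpen in the set): FAILS — AdSpend is a descendant of EmailOpen.
Condition 2 (every backdoor path blocked by {AdSpend, PriceTier}):
  P1: blocked at fork node PriceTier ∈ conditioning set.
  P2: blocked at fork node PriceTier ∈ conditioning set.
  P3: blocked at fork node PriceTier ∈ conditioning set.
  P4: blocked at fork node PriceTier ∈ conditioning set.
{AdSpend, PriceTier} does not satisfy the backdoor criterion.

No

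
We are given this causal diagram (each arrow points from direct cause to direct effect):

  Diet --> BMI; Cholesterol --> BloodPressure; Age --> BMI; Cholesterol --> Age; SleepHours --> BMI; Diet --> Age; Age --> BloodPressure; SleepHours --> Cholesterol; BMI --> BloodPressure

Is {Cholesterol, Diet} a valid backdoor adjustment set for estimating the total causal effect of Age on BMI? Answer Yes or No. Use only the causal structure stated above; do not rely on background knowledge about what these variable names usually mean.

Backdoor paths from Age to BMI (paths whose first edge points into Age):
  P1: Age <- Diet -> BMI
  P2: Age <- Cholesterol <- SleepHours -> BMI
  P3: Age <- Cholesterol -> BloodPressure <- BMI
Condition 1 (no descendant of Age in the set): holds — descendants of Age are {BMI, BloodPressure}; none are in {Cholesterol, Diet}.
Condition 2 (every backdoor path blocked by {Cholesterol, Diet}):
  P1: blocked at fork node Diet ∈ conditioning set.
  P2: blocked at chain node Cholesterol ∈ conditioning set.
  P3: blocked at fork node Cholesterol ∈ conditioning set.
{Cholesterol, Diet} satisfies the backdoor criterion.

Yes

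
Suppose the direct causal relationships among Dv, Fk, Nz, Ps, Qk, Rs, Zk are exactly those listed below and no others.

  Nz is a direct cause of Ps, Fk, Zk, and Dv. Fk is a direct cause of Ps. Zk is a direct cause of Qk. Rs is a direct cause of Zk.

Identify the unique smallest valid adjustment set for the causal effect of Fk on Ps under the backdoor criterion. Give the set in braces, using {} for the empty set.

Variables eligible for adjustment (non-descendants of Fk, excluding Fk and Ps): {Dv, Nz, Qk, Rs, Zk}.
Backdoor paths from Fk to Ps:
  P1: Fk <- Nz -> Ps
The empty set is not sufficient: P1 (Fk <- Nz -> Ps) has no collider blocking it and no conditioned non-collider, so it is open.
Try {Nz}:
  P1: blocked at fork node Nz ∈ conditioning set.
{Nz} contains no descendant of Fk and blocks every backdoor path.
No other singleton works — e.g. {Rs} leaves P1 open — so {Nz} is the unique smallest valid adjustment set.

{Nz}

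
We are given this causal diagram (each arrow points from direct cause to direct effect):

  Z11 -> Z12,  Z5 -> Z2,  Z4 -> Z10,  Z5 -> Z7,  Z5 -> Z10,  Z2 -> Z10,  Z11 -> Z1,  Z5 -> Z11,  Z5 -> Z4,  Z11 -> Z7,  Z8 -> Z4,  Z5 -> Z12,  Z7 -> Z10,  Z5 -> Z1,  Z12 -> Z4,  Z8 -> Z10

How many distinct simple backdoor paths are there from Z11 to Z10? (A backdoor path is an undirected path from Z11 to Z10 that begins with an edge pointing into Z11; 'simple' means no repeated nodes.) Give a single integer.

7

A backdoor path from Z11 to Z10 is any simple undirected path whose first edge points into Z11 (i.e. leaves Z11 via a parent).
Parents of Z11: {Z5}.
Enumerating:
  P1: Z11 <- Z5 -> Z2 -> Z10
  P2: Z11 <- Z5 -> Z7 -> Z10
  P3: Z11 <- Z5 -> Z12 -> Z4 <- Z8 -> Z10
  P4: Z11 <- Z5 -> Z12 -> Z4 -> Z10
  P5: Z11 <- Z5 -> Z4 <- Z8 -> Z10
  P6: Z11 <- Z5 -> Z4 -> Z10
  P7: Z11 <- Z5 -> Z10
That exhausts the simple backdoor paths. Count: 7.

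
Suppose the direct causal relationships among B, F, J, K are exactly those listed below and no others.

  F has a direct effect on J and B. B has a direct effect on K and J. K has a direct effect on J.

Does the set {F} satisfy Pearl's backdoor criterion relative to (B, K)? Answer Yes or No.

Backdoor paths from B to K (paths whose first edge points into B):
  P1: B <- F -> J <- K
Condition 1 (no descendant of B in the set): holds — descendants of B are {J, K}; none are in {F}.
Condition 2 (every backdoor path blocked by {F}):
  P1: blocked at fork node F ∈ conditioning set.
{F} satisfies the backdoor criterion.

Yes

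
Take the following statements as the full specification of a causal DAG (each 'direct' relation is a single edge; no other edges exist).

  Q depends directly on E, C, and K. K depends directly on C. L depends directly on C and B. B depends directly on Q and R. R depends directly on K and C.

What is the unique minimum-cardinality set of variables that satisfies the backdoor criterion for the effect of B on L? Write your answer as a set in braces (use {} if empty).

Variables eligible for adjustment (non-descendants of B, excluding B and L): {C, E, K, Q, R}.
Backdoor paths from B to L:
  P1: B <- Q <- C -> L
  P2: B <- Q <- K <- C -> L
  P3: B <- Q <- K -> R <- C -> L
  P4: B <- R <- C -> L
  P5: B <- R <- K <- C -> L
  P6: B <- R <- K -> Q <- C -> L
The empty set is not sufficient: P1 (B <- Q <- C -> L) has no collider blocking it and no conditioned non-collider, so it is open.
Try {C}:
  P1: blocked at fork node C ∈ conditioning set.
  P2: blocked at fork node C ∈ conditioning set.
  P3: blocked at collider R (neither it nor any descendant is in the conditioning set).
  P4: blocked at fork node C ∈ conditioning set.
  P5: blocked at fork node C ∈ conditioning set.
  P6: blocked at collider Q (neither it nor any descendant is in the conditioning set).
{C} contains no descendant of B and blocks every backdoor path.
No other singleton works — e.g. {E} leaves P1 open — so {C} is the unique smallest valid adjustment set.

{C}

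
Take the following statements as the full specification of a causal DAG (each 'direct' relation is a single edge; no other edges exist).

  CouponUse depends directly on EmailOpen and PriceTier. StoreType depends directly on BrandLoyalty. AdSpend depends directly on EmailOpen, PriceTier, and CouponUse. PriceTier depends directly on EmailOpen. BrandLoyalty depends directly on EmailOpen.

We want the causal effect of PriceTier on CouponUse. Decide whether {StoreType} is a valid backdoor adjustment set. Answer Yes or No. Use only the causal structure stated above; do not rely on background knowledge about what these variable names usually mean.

No

Backdoor paths from PriceTier to CouponUse (paths whose first edge points into PriceTier):
  P1: PriceTier <- EmailOpen -> CouponUse
  P2: PriceTier <- EmailOpen -> AdSpend <- CouponUse
Condition 1 (no descendant of PriceTier in the set): holds — descendants of PriceTier are {AdSpend, CouponUse}; none are in {StoreType}.
Condition 2 (every backdoor path blocked by {StoreType}):
  P1: open — no interior node is in the conditioning set.
  P2: blocked at collider AdSpend (neither it nor any descendant is in the conditioning set).
{StoreType} does not satisfy the backdoor criterion.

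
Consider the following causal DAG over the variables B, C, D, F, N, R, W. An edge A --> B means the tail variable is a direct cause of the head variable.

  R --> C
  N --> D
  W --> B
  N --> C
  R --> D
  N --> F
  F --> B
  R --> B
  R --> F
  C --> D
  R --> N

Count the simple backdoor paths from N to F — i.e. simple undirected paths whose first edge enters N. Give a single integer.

A backdoor path from N to F is any simple undirected path whose first edge points into N (i.e. leaves N via a parent).
Parents of N: {R}.
Enumerating:
  P1: N <- R -> F
  P2: N <- R -> B <- F
That exhausts the simple backdoor paths. Count: 2.

2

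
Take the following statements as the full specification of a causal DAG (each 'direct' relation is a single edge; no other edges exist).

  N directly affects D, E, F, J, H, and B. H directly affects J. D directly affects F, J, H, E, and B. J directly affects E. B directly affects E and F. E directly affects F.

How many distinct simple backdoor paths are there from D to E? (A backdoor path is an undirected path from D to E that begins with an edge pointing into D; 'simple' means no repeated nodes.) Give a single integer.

A backdoor path from D to E is any simple undirected path whose first edge points into D (i.e. leaves D via a parent).
Parents of D: {N}.
Enumerating:
  P1: D <- N -> B -> E
  P2: D <- N -> B -> F <- E
  P3: D <- N -> H -> J -> E
  P4: D <- N -> J -> E
  P5: D <- N -> E
  P6: D <- N -> F <- B -> E
  P7: D <- N -> F <- E
That exhausts the simple backdoor paths. Count: 7.

7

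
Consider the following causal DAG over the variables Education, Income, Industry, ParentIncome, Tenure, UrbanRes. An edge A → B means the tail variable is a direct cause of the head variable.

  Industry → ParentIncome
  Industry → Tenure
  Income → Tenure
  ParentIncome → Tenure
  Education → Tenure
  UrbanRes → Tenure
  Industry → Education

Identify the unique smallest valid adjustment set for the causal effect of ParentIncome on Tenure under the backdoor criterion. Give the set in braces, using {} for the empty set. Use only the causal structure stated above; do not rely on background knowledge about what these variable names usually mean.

Variables eligible for adjustment (non-descendants of ParentIncome, excluding ParentIncome and Tenure): {Education, Income, Industry, UrbanRes}.
Backdoor paths from ParentIncome to Tenure:
  P1: ParentIncome <- Industry -> Education -> Tenure
  P2: ParentIncome <- Industry -> Tenure
The empty set is not sufficient: P1 (ParentIncome <- Industry -> Education -> Tenure) has no collider blocking it and no conditioned non-collider, so it is open.
Try {Industry}:
  P1: blocked at fork node Industry ∈ conditioning set.
  P2: blocked at fork node Industry ∈ conditioning set.
{Industry} contains no descendant of ParentIncome and blocks every backdoor path.
No other singleton works — e.g. {Income} leaves P1 open — so {Industry} is the unique smallest valid adjustment set.

{Industry}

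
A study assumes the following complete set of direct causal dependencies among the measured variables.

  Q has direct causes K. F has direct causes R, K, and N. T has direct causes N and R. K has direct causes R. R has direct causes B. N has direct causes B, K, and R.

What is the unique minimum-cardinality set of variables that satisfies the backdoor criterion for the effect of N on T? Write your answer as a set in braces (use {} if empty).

{R}

Variables eligible for adjustment (non-descendants of N, excluding N and T): {B, K, Q, R}.
Backdoor paths from N to T:
  P1: N <- B -> R -> T
  P2: N <- R -> T
  P3: N <- K <- R -> T
  P4: N <- K -> F <- R -> T
The empty set is not sufficient: P1 (N <- B -> R -> T) has no collider blocking it and no conditioned non-collider, so it is open.
Try {R}:
  P1: blocked at chain node R ∈ conditioning set.
  P2: blocked at fork node R ∈ conditioning set.
  P3: blocked at fork node R ∈ conditioning set.
  P4: blocked at collider F (neither it nor any descendant is in the conditioning set).
{R} contains no descendant of N and blocks every backdoor path.
No other singleton works — e.g. {B} leaves P2 open — so {R} is the unique smallest valid adjustment set.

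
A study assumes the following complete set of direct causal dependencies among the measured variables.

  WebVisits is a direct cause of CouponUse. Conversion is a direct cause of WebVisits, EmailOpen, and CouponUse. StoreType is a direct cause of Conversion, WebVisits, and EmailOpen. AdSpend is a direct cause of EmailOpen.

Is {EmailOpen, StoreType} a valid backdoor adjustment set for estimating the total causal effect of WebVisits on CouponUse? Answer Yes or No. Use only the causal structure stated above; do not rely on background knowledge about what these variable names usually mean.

No

Backdoor paths from WebVisits to CouponUse (paths whose first edge points into WebVisits):
  P1: WebVisits <- StoreType -> Conversion -> CouponUse
  P2: WebVisits <- StoreType -> EmailOpen <- Conversion -> CouponUse
  P3: WebVisits <- Conversion -> CouponUse
Condition 1 (no descendant of WebVisits in the set): holds — descendants of WebVisits are {CouponUse}; none are in {EmailOpen, StoreType}.
Condition 2 (every backdoor path blocked by {EmailOpen, StoreType}):
  P1: blocked at fork node StoreType ∈ conditioning set.
  P2: blocked at fork node StoreType ∈ conditioning set.
  P3: open — no interior node is in the conditioning set.
{EmailOpen, StoreType} does not satisfy the backdoor criterion.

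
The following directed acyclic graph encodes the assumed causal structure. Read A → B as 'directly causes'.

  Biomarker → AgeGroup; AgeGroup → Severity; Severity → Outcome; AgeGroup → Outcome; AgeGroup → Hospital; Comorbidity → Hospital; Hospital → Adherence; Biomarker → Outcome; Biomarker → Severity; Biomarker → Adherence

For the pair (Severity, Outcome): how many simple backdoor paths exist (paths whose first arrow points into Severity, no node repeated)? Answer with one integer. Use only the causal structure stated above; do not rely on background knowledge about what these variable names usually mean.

6

A backdoor path from Severity to Outcome is any simple undirected path whose first edge points into Severity (i.e. leaves Severity via a parent).
Parents of Severity: {AgeGroup, Biomarker}.
Enumerating:
  P1: Severity <- Biomarker -> AgeGroup -> Outcome
  P2: Severity <- Biomarker -> Adherence <- Hospital <- AgeGroup -> Outcome
  P3: Severity <- Biomarker -> Outcome
  P4: Severity <- AgeGroup <- Biomarker -> Outcome
  P5: Severity <- AgeGroup -> Hospital -> Adherence <- Biomarker -> Outcome
  P6: Severity <- AgeGroup -> Outcome
That exhausts the simple backdoor paths. Count: 6.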